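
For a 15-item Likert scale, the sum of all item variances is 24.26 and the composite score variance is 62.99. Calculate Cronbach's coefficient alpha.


alpha = (k/(k-1)) * (1 - sum(si^2)/s_total^2)
= (15/14) * (1 - 24.26/62.99)
alpha = 0.6588

0.6588


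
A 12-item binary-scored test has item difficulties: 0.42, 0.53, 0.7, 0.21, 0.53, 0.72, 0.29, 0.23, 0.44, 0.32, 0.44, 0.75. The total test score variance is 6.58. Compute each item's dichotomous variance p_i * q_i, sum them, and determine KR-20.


For each item, compute p_i * q_i:
  Item 1: 0.42 * 0.58 = 0.2436
  Item 2: 0.53 * 0.47 = 0.2491
  Item 3: 0.7 * 0.3 = 0.21
  Item 4: 0.21 * 0.79 = 0.1659
  Item 5: 0.53 * 0.47 = 0.2491
  Item 6: 0.72 * 0.28 = 0.2016
  Item 7: 0.29 * 0.71 = 0.2059
  Item 8: 0.23 * 0.77 = 0.1771
  Item 9: 0.44 * 0.56 = 0.2464
  Item 10: 0.32 * 0.68 = 0.2176
  Item 11: 0.44 * 0.56 = 0.2464
  Item 12: 0.75 * 0.25 = 0.1875
Sum(p_i * q_i) = 0.2436 + 0.2491 + 0.21 + 0.1659 + 0.2491 + 0.2016 + 0.2059 + 0.1771 + 0.2464 + 0.2176 + 0.2464 + 0.1875 = 2.6002
KR-20 = (k/(k-1)) * (1 - Sum(p_i*q_i) / Var_total)
= (12/11) * (1 - 2.6002/6.58)
= 1.0909 * 0.6048
KR-20 = 0.6598

0.6598


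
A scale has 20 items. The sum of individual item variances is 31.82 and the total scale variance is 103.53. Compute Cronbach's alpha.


alpha = (k/(k-1)) * (1 - sum(si^2)/s_total^2)
= (20/19) * (1 - 31.82/103.53)
alpha = 0.7291

0.7291


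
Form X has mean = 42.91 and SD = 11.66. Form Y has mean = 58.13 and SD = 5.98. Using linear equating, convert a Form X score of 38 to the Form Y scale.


slope = SD_Y / SD_X = 5.98 / 11.66 ~ 0.5129
intercept = mean_Y - slope * mean_X = 58.13 - (5.98 / 11.66) * 42.91 ~ 36.123
Y = slope * X + intercept. To avoid rounding drift from the rounded slope/intercept, evaluate the equivalent form Y = mean_Y + SD_Y * (X - mean_X) / SD_X at full precision:
Y = 58.13 + 5.98 * (38 - 42.91) / 11.66
Y = 58.13 - 5.98 * 4.91 / 11.66
Y = 58.13 - 29.3618 / 11.66
Y = 58.13 - 2.5182
Y = 55.6118

55.6118


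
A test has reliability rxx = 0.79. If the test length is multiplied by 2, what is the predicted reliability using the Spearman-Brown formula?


r_new = (n * rxx) / (1 + (n-1) * rxx)
r_new = (2 * 0.79) / (1 + 1 * 0.79)
r_new = 1.58 / 1.79
r_new = 0.8827

0.8827


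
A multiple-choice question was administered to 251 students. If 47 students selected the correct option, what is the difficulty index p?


Item difficulty p = number correct / total examinees
p = 47 / 251
p = 0.1873

0.1873


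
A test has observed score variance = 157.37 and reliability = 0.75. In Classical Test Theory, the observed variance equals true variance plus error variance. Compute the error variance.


var_true = rxx * var_obs = 0.75 * 157.37 = 118.0275
var_error = var_obs - var_true
var_error = 157.37 - 118.0275
var_error = 39.3425

39.3425


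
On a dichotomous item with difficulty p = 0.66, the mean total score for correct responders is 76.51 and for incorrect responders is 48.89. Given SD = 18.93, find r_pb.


q = 1 - p = 0.34
rpb = ((M1 - M0) / SD) * sqrt(p * q)
rpb = ((76.51 - 48.89) / 18.93) * sqrt(0.66 * 0.34)
rpb = 0.6912

0.6912


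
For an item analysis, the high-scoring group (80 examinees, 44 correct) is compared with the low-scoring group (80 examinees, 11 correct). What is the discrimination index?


p_upper = 44/80 = 0.55
p_lower = 11/80 = 0.1375
D = 0.55 - 0.1375 = 0.4125

0.4125


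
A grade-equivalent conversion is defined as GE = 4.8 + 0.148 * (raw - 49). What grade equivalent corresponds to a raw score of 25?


raw - median = 25 - 49 = -24
slope * diff = 0.148 * -24 = -3.552
GE = 4.8 + -3.552
GE = 1.248

1.248


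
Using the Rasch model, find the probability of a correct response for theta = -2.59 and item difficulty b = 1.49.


theta - b = -2.59 - 1.49 = -4.08
exp(-(theta - b)) = exp(4.08) = 59.1455
P = 1 / (1 + 59.1455)
P = 0.0166

0.0166


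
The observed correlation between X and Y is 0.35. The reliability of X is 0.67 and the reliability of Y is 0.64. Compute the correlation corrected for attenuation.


r_corrected = rxy / sqrt(rxx * ryy)
= 0.35 / sqrt(0.67 * 0.64)
= 0.35 / sqrt(0.4288)
= 0.35 / 0.654828
r_corrected = 0.5345

0.5345


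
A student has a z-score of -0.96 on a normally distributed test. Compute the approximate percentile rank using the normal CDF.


CDF(z) = 0.5 * (1 + erf(z/sqrt(2)))
erf(-0.6788) = -0.6629
CDF = 0.1685
Percentile rank = 0.1685 * 100 = 16.85

16.85


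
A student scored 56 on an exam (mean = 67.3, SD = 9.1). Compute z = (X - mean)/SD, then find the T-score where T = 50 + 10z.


z = (X - mean) / SD = (56 - 67.3) / 9.1
z = -11.3 / 9.1
z = -1.2418
T-score = T = 50 + 10z
Carry z at full precision (z = -11.3 / 9.1) into the conversion:
T-score = 50 + 10 * (-11.3 / 9.1) = 50 + -113 / 9.1
T-score = 50 + -12.4176
T-score = 37.5824

37.5824


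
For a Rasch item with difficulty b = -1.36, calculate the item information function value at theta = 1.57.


P = 1/(1+exp(-(1.57--1.36))) = 0.9493
I = P*(1-P) = 0.9493 * 0.0507
I = 0.0481

0.0481


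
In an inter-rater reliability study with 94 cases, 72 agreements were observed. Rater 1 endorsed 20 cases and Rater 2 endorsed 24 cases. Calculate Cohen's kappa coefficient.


P_o = 72/94 = 0.765957
P_e = (20*24 + 74*70) / 8836 = 0.640561
kappa = (P_o - P_e) / (1 - P_e)
kappa = (0.765957 - 0.640561) / (1 - 0.640561)
kappa = 0.3489

0.3489


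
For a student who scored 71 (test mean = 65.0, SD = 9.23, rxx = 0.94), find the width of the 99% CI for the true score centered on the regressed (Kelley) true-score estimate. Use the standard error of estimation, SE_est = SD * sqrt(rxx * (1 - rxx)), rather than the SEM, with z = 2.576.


True score estimate = 0.94*71 + 0.06*65.0 = 70.64
SE_est = SD * sqrt(rxx * (1 - rxx)) = 9.23 * sqrt(0.94 * 0.06) = 9.23 * sqrt(0.0564) = 2.192004
CI = T_est +/- z * SE_est, so width = 2 * z * SE_est = 2 * 2.576 * 2.192004
Width = 11.2932

11.2932


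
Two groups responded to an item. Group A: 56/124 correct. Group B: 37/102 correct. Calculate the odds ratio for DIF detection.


Odds_A = 56/68 = 0.8235
Odds_B = 37/65 = 0.5692
OR = Odds_A / Odds_B = 0.8235 / 0.5692
Exactly, OR = (56 * 65) / (68 * 37) = 3640 / 2516
OR = 1.4467

1.4467


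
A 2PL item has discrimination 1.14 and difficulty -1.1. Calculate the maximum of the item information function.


For 2PL, max info at theta = b = -1.1
I_max = a^2 / 4 = 1.14^2 / 4
= 1.2996 / 4
I_max = 0.3249

0.3249


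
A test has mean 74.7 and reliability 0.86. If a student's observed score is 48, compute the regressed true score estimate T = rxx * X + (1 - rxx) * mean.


T_est = rxx * X + (1 - rxx) * mean
T_est = 0.86 * 48 + 0.14 * 74.7
T_est = 41.28 + 10.458
T_est = 51.738

51.738


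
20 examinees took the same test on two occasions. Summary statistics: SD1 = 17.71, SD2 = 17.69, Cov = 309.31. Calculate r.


r = cov(X,Y) / (SD_X * SD_Y)
r = 309.31 / (17.71 * 17.69)
r = 309.31 / 313.2899
r = 0.9873

0.9873


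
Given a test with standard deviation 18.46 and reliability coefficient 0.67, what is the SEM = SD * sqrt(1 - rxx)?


SEM = SD * sqrt(1 - rxx)
SEM = 18.46 * sqrt(1 - 0.67)
SEM = 18.46 * sqrt(0.33) = 18.46 * 0.574456
SEM = 10.6045

10.6045


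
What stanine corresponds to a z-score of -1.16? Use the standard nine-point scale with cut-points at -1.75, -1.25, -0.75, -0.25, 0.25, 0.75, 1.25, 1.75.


Stanine boundaries: [-1.75, -1.25, -0.75, -0.25, 0.25, 0.75, 1.25, 1.75]
z = -1.16
Check each boundary:
  z >= -1.75 -> could be stanine 2
  z >= -1.25 -> could be stanine 3
  z < -0.75
  z < -0.25
  z < 0.25
  z < 0.75
  z < 1.25
  z < 1.75
Highest qualifying boundary gives stanine = 3

3


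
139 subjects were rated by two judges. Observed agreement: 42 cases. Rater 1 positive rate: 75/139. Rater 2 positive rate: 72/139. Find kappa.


P_o = 42/139 = 0.302158
P_e = (75*72 + 64*67) / 19321 = 0.501423
kappa = (P_o - P_e) / (1 - P_e)
kappa = (0.302158 - 0.501423) / (1 - 0.501423)
kappa = -0.3997

-0.3997


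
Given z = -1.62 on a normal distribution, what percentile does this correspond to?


CDF(z) = 0.5 * (1 + erf(z/sqrt(2)))
erf(-1.1455) = -0.8948
CDF = 0.0526
Percentile rank = 0.0526 * 100 = 5.26

5.26


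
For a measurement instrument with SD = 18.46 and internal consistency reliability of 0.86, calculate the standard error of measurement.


SEM = SD * sqrt(1 - rxx)
SEM = 18.46 * sqrt(1 - 0.86)
SEM = 18.46 * sqrt(0.14) = 18.46 * 0.374166
SEM = 6.9071

6.9071


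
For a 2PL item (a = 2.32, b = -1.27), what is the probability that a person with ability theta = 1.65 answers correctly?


a*(theta - b) = 2.32 * (1.65 - -1.27) = 6.7744
exp(-6.7744) = 0.0011
P = 1 / (1 + 0.0011)
P = 0.9989

0.9989


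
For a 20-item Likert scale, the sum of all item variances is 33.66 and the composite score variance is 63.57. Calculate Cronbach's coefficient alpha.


alpha = (k/(k-1)) * (1 - sum(si^2)/s_total^2)
= (20/19) * (1 - 33.66/63.57)
alpha = 0.4953

0.4953


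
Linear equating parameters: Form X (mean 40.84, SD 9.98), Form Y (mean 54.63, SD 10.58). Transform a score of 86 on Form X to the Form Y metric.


slope = SD_Y / SD_X = 10.58 / 9.98 ~ 1.0601
intercept = mean_Y - slope * mean_X = 54.63 - (10.58 / 9.98) * 40.84 ~ 11.3347
Y = slope * X + intercept. To avoid rounding drift from the rounded slope/intercept, evaluate the equivalent form Y = mean_Y + SD_Y * (X - mean_X) / SD_X at full precision:
Y = 54.63 + 10.58 * (86 - 40.84) / 9.98
Y = 54.63 + 10.58 * 45.16 / 9.98
Y = 54.63 + 477.7928 / 9.98
Y = 54.63 + 47.875
Y = 102.505

102.505


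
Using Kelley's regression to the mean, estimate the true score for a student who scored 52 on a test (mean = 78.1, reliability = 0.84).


T_est = rxx * X + (1 - rxx) * mean
T_est = 0.84 * 52 + 0.16 * 78.1
T_est = 43.68 + 12.496
T_est = 56.176

56.176


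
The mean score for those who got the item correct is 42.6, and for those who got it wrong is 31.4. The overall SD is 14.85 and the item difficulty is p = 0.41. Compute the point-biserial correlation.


q = 1 - p = 0.59
rpb = ((M1 - M0) / SD) * sqrt(p * q)
rpb = ((42.6 - 31.4) / 14.85) * sqrt(0.41 * 0.59)
rpb = 0.3709

0.3709


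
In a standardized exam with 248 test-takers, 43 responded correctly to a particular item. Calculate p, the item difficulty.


Item difficulty p = number correct / total examinees
p = 43 / 248
p = 0.1734

0.1734


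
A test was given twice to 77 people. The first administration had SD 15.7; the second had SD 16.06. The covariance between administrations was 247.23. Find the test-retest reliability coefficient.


r = cov(X,Y) / (SD_X * SD_Y)
r = 247.23 / (15.7 * 16.06)
r = 247.23 / 252.142
r = 0.9805

0.9805


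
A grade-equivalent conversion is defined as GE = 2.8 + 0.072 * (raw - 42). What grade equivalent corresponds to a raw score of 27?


raw - median = 27 - 42 = -15
slope * diff = 0.072 * -15 = -1.08
GE = 2.8 + -1.08
GE = 1.72

1.72


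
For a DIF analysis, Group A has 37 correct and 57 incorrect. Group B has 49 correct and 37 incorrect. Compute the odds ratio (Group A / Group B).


Odds_A = 37/57 = 0.6491
Odds_B = 49/37 = 1.3243
OR = Odds_A / Odds_B = 0.6491 / 1.3243
Exactly, OR = (37 * 37) / (57 * 49) = 1369 / 2793
OR = 0.4902

0.4902


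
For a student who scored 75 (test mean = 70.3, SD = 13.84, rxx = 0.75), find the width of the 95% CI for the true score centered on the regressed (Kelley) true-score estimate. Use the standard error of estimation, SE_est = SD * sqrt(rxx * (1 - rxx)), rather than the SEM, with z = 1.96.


True score estimate = 0.75*75 + 0.25*70.3 = 73.825
SE_est = SD * sqrt(rxx * (1 - rxx)) = 13.84 * sqrt(0.75 * 0.25) = 13.84 * sqrt(0.1875) = 5.992896
CI = T_est +/- z * SE_est, so width = 2 * z * SE_est = 2 * 1.96 * 5.992896
Width = 23.4922

23.4922


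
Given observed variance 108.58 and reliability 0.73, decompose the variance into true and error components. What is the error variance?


var_true = rxx * var_obs = 0.73 * 108.58 = 79.2634
var_error = var_obs - var_true
var_error = 108.58 - 79.2634
var_error = 29.3166

29.3166


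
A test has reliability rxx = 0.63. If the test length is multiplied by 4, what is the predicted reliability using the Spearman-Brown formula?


r_new = (n * rxx) / (1 + (n-1) * rxx)
r_new = (4 * 0.63) / (1 + 3 * 0.63)
r_new = 2.52 / 2.89
r_new = 0.872

0.872


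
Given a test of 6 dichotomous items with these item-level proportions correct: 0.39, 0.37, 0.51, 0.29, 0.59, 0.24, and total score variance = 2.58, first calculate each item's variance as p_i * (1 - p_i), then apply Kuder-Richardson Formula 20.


For each item, compute p_i * q_i:
  Item 1: 0.39 * 0.61 = 0.2379
  Item 2: 0.37 * 0.63 = 0.2331
  Item 3: 0.51 * 0.49 = 0.2499
  Item 4: 0.29 * 0.71 = 0.2059
  Item 5: 0.59 * 0.41 = 0.2419
  Item 6: 0.24 * 0.76 = 0.1824
Sum(p_i * q_i) = 0.2379 + 0.2331 + 0.2499 + 0.2059 + 0.2419 + 0.1824 = 1.3511
KR-20 = (k/(k-1)) * (1 - Sum(p_i*q_i) / Var_total)
= (6/5) * (1 - 1.3511/2.58)
= 1.2 * 0.4763
KR-20 = 0.5716

0.5716


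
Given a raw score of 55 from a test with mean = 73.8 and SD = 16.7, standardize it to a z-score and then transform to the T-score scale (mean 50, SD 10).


z = (X - mean) / SD = (55 - 73.8) / 16.7
z = -18.8 / 16.7
z = -1.1257
T-score = T = 50 + 10z
Carry z at full precision (z = -18.8 / 16.7) into the conversion:
T-score = 50 + 10 * (-18.8 / 16.7) = 50 + -188 / 16.7
T-score = 50 + -11.2575
T-score = 38.7425

38.7425


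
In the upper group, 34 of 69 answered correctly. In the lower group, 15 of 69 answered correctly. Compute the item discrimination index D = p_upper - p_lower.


p_upper = 34/69 = 0.4928
p_lower = 15/69 = 0.2174
D = 0.4928 - 0.2174 = 0.2754

0.2754


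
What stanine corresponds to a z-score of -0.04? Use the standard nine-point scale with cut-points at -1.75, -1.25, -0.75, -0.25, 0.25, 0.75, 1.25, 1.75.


Stanine boundaries: [-1.75, -1.25, -0.75, -0.25, 0.25, 0.75, 1.25, 1.75]
z = -0.04
Check each boundary:
  z >= -1.75 -> could be stanine 2
  z >= -1.25 -> could be stanine 3
  z >= -0.75 -> could be stanine 4
  z >= -0.25 -> could be stanine 5
  z < 0.25
  z < 0.75
  z < 1.25
  z < 1.75
Highest qualifying boundary gives stanine = 5

5


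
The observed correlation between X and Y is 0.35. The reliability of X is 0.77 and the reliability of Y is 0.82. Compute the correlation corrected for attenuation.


r_corrected = rxy / sqrt(rxx * ryy)
= 0.35 / sqrt(0.77 * 0.82)
= 0.35 / sqrt(0.6314)
= 0.35 / 0.794607
r_corrected = 0.4405

0.4405


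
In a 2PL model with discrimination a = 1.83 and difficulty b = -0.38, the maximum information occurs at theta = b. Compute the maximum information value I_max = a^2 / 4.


For 2PL, max info at theta = b = -0.38
I_max = a^2 / 4 = 1.83^2 / 4
= 3.3489 / 4
I_max = 0.8372

0.8372


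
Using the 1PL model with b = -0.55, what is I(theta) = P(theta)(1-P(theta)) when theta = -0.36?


P = 1/(1+exp(-(-0.36--0.55))) = 0.5474
I = P*(1-P) = 0.5474 * 0.4526
I = 0.2478

0.2478


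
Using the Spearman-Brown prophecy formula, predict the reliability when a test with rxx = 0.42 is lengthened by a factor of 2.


r_new = (n * rxx) / (1 + (n-1) * rxx)
r_new = (2 * 0.42) / (1 + 1 * 0.42)
r_new = 0.84 / 1.42
r_new = 0.5915

0.5915


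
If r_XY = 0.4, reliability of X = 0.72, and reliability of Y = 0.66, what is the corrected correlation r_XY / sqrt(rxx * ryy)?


r_corrected = rxy / sqrt(rxx * ryy)
= 0.4 / sqrt(0.72 * 0.66)
= 0.4 / sqrt(0.4752)
= 0.4 / 0.689348
r_corrected = 0.5803

0.5803


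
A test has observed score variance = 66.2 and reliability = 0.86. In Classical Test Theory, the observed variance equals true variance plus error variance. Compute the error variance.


var_true = rxx * var_obs = 0.86 * 66.2 = 56.932
var_error = var_obs - var_true
var_error = 66.2 - 56.932
var_error = 9.268

9.268


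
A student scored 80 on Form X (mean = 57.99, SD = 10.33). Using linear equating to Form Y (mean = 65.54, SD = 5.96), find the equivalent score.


slope = SD_Y / SD_X = 5.96 / 10.33 ~ 0.577
intercept = mean_Y - slope * mean_X = 65.54 - (5.96 / 10.33) * 57.99 ~ 32.0821
Y = slope * X + intercept. To avoid rounding drift from the rounded slope/intercept, evaluate the equivalent form Y = mean_Y + SD_Y * (X - mean_X) / SD_X at full precision:
Y = 65.54 + 5.96 * (80 - 57.99) / 10.33
Y = 65.54 + 5.96 * 22.01 / 10.33
Y = 65.54 + 131.1796 / 10.33
Y = 65.54 + 12.6989
Y = 78.2389

78.2389


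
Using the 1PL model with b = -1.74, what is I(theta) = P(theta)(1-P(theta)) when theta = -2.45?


P = 1/(1+exp(-(-2.45--1.74))) = 0.3296
I = P*(1-P) = 0.3296 * 0.6704
I = 0.221

0.221


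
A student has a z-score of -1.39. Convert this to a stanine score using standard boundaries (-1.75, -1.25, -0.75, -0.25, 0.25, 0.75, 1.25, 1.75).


Stanine boundaries: [-1.75, -1.25, -0.75, -0.25, 0.25, 0.75, 1.25, 1.75]
z = -1.39
Check each boundary:
  z >= -1.75 -> could be stanine 2
  z < -1.25
  z < -0.75
  z < -0.25
  z < 0.25
  z < 0.75
  z < 1.25
  z < 1.75
Highest qualifying boundary gives stanine = 2

2


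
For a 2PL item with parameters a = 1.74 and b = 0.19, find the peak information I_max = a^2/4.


For 2PL, max info at theta = b = 0.19
I_max = a^2 / 4 = 1.74^2 / 4
= 3.0276 / 4
I_max = 0.7569

0.7569


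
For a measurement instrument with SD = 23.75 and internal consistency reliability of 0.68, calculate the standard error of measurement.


SEM = SD * sqrt(1 - rxx)
SEM = 23.75 * sqrt(1 - 0.68)
SEM = 23.75 * sqrt(0.32) = 23.75 * 0.565685
SEM = 13.435

13.435


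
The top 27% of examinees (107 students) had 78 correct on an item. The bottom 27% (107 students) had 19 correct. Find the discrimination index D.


p_upper = 78/107 = 0.729
p_lower = 19/107 = 0.1776
D = 0.729 - 0.1776 = 0.5514

0.5514


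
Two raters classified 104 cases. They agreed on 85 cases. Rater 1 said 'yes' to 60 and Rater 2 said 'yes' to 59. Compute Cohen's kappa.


P_o = 85/104 = 0.817308
P_e = (60*59 + 44*45) / 10816 = 0.510355
kappa = (P_o - P_e) / (1 - P_e)
kappa = (0.817308 - 0.510355) / (1 - 0.510355)
kappa = 0.6269

0.6269


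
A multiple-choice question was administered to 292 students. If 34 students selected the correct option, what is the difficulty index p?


Item difficulty p = number correct / total examinees
p = 34 / 292
p = 0.1164

0.1164


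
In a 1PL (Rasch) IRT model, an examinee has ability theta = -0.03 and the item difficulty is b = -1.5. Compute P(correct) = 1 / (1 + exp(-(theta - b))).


theta - b = -0.03 - -1.5 = 1.47
exp(-(theta - b)) = exp(-1.47) = 0.2299
P = 1 / (1 + 0.2299)
P = 0.8131

0.8131


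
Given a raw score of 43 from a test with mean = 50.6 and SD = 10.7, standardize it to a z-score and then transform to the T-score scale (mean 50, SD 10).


z = (X - mean) / SD = (43 - 50.6) / 10.7
z = -7.6 / 10.7
z = -0.7103
T-score = T = 50 + 10z
Carry z at full precision (z = -7.6 / 10.7) into the conversion:
T-score = 50 + 10 * (-7.6 / 10.7) = 50 + -76 / 10.7
T-score = 50 + -7.1028
T-score = 42.8972

42.8972


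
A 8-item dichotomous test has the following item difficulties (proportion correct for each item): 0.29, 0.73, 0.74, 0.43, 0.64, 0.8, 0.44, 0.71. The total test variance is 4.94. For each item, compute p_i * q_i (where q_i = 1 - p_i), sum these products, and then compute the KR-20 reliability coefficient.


For each item, compute p_i * q_i:
  Item 1: 0.29 * 0.71 = 0.2059
  Item 2: 0.73 * 0.27 = 0.1971
  Item 3: 0.74 * 0.26 = 0.1924
  Item 4: 0.43 * 0.57 = 0.2451
  Item 5: 0.64 * 0.36 = 0.2304
  Item 6: 0.8 * 0.2 = 0.16
  Item 7: 0.44 * 0.56 = 0.2464
  Item 8: 0.71 * 0.29 = 0.2059
Sum(p_i * q_i) = 0.2059 + 0.1971 + 0.1924 + 0.2451 + 0.2304 + 0.16 + 0.2464 + 0.2059 = 1.6832
KR-20 = (k/(k-1)) * (1 - Sum(p_i*q_i) / Var_total)
= (8/7) * (1 - 1.6832/4.94)
= 1.1429 * 0.6593
KR-20 = 0.7535

0.7535


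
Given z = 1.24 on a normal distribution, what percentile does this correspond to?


CDF(z) = 0.5 * (1 + erf(z/sqrt(2)))
erf(0.8768) = 0.785
CDF = 0.8925
Percentile rank = 0.8925 * 100 = 89.25

89.25


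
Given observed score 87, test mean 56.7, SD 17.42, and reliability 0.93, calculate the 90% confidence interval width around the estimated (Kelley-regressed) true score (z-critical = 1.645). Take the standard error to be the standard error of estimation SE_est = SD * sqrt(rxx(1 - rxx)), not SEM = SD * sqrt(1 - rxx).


True score estimate = 0.93*87 + 0.07*56.7 = 84.879
SE_est = SD * sqrt(rxx * (1 - rxx)) = 17.42 * sqrt(0.93 * 0.07) = 17.42 * sqrt(0.0651) = 4.444661
CI = T_est +/- z * SE_est, so width = 2 * z * SE_est = 2 * 1.645 * 4.444661
Width = 14.6229

14.6229


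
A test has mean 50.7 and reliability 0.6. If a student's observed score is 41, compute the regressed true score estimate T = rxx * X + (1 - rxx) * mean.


T_est = rxx * X + (1 - rxx) * mean
T_est = 0.6 * 41 + 0.4 * 50.7
T_est = 24.6 + 20.28
T_est = 44.88

44.88


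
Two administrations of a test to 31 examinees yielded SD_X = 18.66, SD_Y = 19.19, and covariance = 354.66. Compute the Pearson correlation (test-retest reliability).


r = cov(X,Y) / (SD_X * SD_Y)
r = 354.66 / (18.66 * 19.19)
r = 354.66 / 358.0854
r = 0.9904

0.9904


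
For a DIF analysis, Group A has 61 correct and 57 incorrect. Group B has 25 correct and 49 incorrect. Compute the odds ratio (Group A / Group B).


Odds_A = 61/57 = 1.0702
Odds_B = 25/49 = 0.5102
OR = Odds_A / Odds_B = 1.0702 / 0.5102
Exactly, OR = (61 * 49) / (57 * 25) = 2989 / 1425
OR = 2.0975

2.0975


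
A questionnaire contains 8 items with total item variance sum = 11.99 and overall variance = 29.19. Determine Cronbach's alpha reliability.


alpha = (k/(k-1)) * (1 - sum(si^2)/s_total^2)
= (8/7) * (1 - 11.99/29.19)
alpha = 0.6734

0.6734


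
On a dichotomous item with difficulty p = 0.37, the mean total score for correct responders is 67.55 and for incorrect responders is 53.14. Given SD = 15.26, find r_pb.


q = 1 - p = 0.63
rpb = ((M1 - M0) / SD) * sqrt(p * q)
rpb = ((67.55 - 53.14) / 15.26) * sqrt(0.37 * 0.63)
rpb = 0.4559

0.4559


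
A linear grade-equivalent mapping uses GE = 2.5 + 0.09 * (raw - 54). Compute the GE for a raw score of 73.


raw - median = 73 - 54 = 19
slope * diff = 0.09 * 19 = 1.71
GE = 2.5 + 1.71
GE = 4.21

4.21


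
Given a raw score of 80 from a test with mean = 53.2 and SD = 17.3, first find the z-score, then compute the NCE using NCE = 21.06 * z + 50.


z = (X - mean) / SD = (80 - 53.2) / 17.3
z = 26.8 / 17.3
z = 1.5491
NCE = NCE = 21.06z + 50
Carry z at full precision (z = 26.8 / 17.3) into the conversion:
NCE = 21.06 * (26.8 / 17.3) + 50 = 564.408 / 17.3 + 50
NCE = 32.6247 + 50
NCE = 82.6247

82.6247


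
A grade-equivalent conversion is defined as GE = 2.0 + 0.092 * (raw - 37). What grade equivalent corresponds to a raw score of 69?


raw - median = 69 - 37 = 32
slope * diff = 0.092 * 32 = 2.944
GE = 2.0 + 2.944
GE = 4.944

4.944


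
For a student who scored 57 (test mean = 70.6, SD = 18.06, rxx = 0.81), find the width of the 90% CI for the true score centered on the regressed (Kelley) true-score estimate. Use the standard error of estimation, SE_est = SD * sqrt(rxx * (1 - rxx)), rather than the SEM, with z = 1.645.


True score estimate = 0.81*57 + 0.19*70.6 = 59.584
SE_est = SD * sqrt(rxx * (1 - rxx)) = 18.06 * sqrt(0.81 * 0.19) = 18.06 * sqrt(0.1539) = 7.084954
CI = T_est +/- z * SE_est, so width = 2 * z * SE_est = 2 * 1.645 * 7.084954
Width = 23.3095

23.3095


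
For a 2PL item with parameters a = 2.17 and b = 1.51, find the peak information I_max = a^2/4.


For 2PL, max info at theta = b = 1.51
I_max = a^2 / 4 = 2.17^2 / 4
= 4.7089 / 4
I_max = 1.1772

1.1772


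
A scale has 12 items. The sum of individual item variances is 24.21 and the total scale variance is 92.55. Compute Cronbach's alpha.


alpha = (k/(k-1)) * (1 - sum(si^2)/s_total^2)
= (12/11) * (1 - 24.21/92.55)
alpha = 0.8055

0.8055


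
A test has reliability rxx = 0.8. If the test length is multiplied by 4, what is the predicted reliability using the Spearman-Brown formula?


r_new = (n * rxx) / (1 + (n-1) * rxx)
r_new = (4 * 0.8) / (1 + 3 * 0.8)
r_new = 3.2 / 3.4
r_new = 0.9412

0.9412


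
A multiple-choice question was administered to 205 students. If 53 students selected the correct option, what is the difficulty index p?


Item difficulty p = number correct / total examinees
p = 53 / 205
p = 0.2585

0.2585


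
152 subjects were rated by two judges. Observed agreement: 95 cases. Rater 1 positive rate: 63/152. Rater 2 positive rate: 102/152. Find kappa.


P_o = 95/152 = 0.625
P_e = (63*102 + 89*50) / 23104 = 0.470741
kappa = (P_o - P_e) / (1 - P_e)
kappa = (0.625 - 0.470741) / (1 - 0.470741)
kappa = 0.2915

0.2915


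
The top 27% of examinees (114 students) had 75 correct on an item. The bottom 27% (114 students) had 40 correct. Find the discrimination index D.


p_upper = 75/114 = 0.6579
p_lower = 40/114 = 0.3509
D = 0.6579 - 0.3509 = 0.307

0.307


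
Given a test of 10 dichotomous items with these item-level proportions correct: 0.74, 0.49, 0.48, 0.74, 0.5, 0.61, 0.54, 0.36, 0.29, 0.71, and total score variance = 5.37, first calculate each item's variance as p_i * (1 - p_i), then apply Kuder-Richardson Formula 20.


For each item, compute p_i * q_i:
  Item 1: 0.74 * 0.26 = 0.1924
  Item 2: 0.49 * 0.51 = 0.2499
  Item 3: 0.48 * 0.52 = 0.2496
  Item 4: 0.74 * 0.26 = 0.1924
  Item 5: 0.5 * 0.5 = 0.25
  Item 6: 0.61 * 0.39 = 0.2379
  Item 7: 0.54 * 0.46 = 0.2484
  Item 8: 0.36 * 0.64 = 0.2304
  Item 9: 0.29 * 0.71 = 0.2059
  Item 10: 0.71 * 0.29 = 0.2059
Sum(p_i * q_i) = 0.1924 + 0.2499 + 0.2496 + 0.1924 + 0.25 + 0.2379 + 0.2484 + 0.2304 + 0.2059 + 0.2059 = 2.2628
KR-20 = (k/(k-1)) * (1 - Sum(p_i*q_i) / Var_total)
= (10/9) * (1 - 2.2628/5.37)
= 1.1111 * 0.5786
KR-20 = 0.6429

0.6429


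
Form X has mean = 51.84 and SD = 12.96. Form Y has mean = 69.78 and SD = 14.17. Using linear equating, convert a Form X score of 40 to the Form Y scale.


slope = SD_Y / SD_X = 14.17 / 12.96 ~ 1.0934
intercept = mean_Y - slope * mean_X = 69.78 - (14.17 / 12.96) * 51.84 ~ 13.1
Y = slope * X + intercept. To avoid rounding drift from the rounded slope/intercept, evaluate the equivalent form Y = mean_Y + SD_Y * (X - mean_X) / SD_X at full precision:
Y = 69.78 + 14.17 * (40 - 51.84) / 12.96
Y = 69.78 - 14.17 * 11.84 / 12.96
Y = 69.78 - 167.7728 / 12.96
Y = 69.78 - 12.9454
Y = 56.8346

56.8346


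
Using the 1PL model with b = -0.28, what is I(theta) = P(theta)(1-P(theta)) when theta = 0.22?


P = 1/(1+exp(-(0.22--0.28))) = 0.6225
I = P*(1-P) = 0.6225 * 0.3775
I = 0.235

0.235


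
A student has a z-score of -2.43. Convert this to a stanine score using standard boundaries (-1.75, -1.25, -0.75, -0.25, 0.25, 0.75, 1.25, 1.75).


Stanine boundaries: [-1.75, -1.25, -0.75, -0.25, 0.25, 0.75, 1.25, 1.75]
z = -2.43
Check each boundary:
  z < -1.75
  z < -1.25
  z < -0.75
  z < -0.25
  z < 0.25
  z < 0.75
  z < 1.25
  z < 1.75
Highest qualifying boundary gives stanine = 1

1


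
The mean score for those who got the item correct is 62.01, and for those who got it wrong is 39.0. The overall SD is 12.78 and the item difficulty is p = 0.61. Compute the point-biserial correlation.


q = 1 - p = 0.39
rpb = ((M1 - M0) / SD) * sqrt(p * q)
rpb = ((62.01 - 39.0) / 12.78) * sqrt(0.61 * 0.39)
rpb = 0.8782

0.8782


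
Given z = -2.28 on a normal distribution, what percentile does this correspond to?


CDF(z) = 0.5 * (1 + erf(z/sqrt(2)))
erf(-1.6122) = -0.9774
CDF = 0.0113
Percentile rank = 0.0113 * 100 = 1.13

1.13


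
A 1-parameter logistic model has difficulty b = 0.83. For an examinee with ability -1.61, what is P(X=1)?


theta - b = -1.61 - 0.83 = -2.44
exp(-(theta - b)) = exp(2.44) = 11.473
P = 1 / (1 + 11.473)
P = 0.0802

0.0802


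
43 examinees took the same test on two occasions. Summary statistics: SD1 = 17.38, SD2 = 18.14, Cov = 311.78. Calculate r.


r = cov(X,Y) / (SD_X * SD_Y)
r = 311.78 / (17.38 * 18.14)
r = 311.78 / 315.2732
r = 0.9889

0.9889


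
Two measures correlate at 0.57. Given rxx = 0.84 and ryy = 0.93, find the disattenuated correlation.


r_corrected = rxy / sqrt(rxx * ryy)
= 0.57 / sqrt(0.84 * 0.93)
= 0.57 / sqrt(0.7812)
= 0.57 / 0.883855
r_corrected = 0.6449

0.6449


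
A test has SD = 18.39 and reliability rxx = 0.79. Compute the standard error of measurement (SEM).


SEM = SD * sqrt(1 - rxx)
SEM = 18.39 * sqrt(1 - 0.79)
SEM = 18.39 * sqrt(0.21) = 18.39 * 0.458258
SEM = 8.4274

8.4274


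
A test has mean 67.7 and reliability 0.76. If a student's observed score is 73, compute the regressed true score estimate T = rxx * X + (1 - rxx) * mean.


T_est = rxx * X + (1 - rxx) * mean
T_est = 0.76 * 73 + 0.24 * 67.7
T_est = 55.48 + 16.248
T_est = 71.728

71.728


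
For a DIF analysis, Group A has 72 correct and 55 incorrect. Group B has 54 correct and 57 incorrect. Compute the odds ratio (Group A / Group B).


Odds_A = 72/55 = 1.3091
Odds_B = 54/57 = 0.9474
OR = Odds_A / Odds_B = 1.3091 / 0.9474
Exactly, OR = (72 * 57) / (55 * 54) = 4104 / 2970
OR = 1.3818

1.3818


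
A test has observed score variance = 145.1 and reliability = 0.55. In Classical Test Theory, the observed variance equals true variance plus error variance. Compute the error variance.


var_true = rxx * var_obs = 0.55 * 145.1 = 79.805
var_error = var_obs - var_true
var_error = 145.1 - 79.805
var_error = 65.295

65.295


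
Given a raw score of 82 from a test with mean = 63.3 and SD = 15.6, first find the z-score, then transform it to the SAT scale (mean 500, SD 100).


z = (X - mean) / SD = (82 - 63.3) / 15.6
z = 18.7 / 15.6
z = 1.1987
SAT-scale = SAT = 500 + 100z
Carry z at full precision (z = 18.7 / 15.6) into the conversion:
SAT-scale = 500 + 100 * (18.7 / 15.6) = 500 + 1870 / 15.6
SAT-scale = 500 + 119.8718
SAT-scale = 619.8718

619.8718


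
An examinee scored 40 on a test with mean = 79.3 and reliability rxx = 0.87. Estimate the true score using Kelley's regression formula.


T_est = rxx * X + (1 - rxx) * mean
T_est = 0.87 * 40 + 0.13 * 79.3
T_est = 34.8 + 10.309
T_est = 45.109

45.109


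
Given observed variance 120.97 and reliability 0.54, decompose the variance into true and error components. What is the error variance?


var_true = rxx * var_obs = 0.54 * 120.97 = 65.3238
var_error = var_obs - var_true
var_error = 120.97 - 65.3238
var_error = 55.6462

55.6462


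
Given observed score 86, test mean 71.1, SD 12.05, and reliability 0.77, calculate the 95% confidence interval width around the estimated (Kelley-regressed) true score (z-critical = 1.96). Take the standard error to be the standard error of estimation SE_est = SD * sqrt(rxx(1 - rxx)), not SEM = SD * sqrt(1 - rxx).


True score estimate = 0.77*86 + 0.23*71.1 = 82.573
SE_est = SD * sqrt(rxx * (1 - rxx)) = 12.05 * sqrt(0.77 * 0.23) = 12.05 * sqrt(0.1771) = 5.071032
CI = T_est +/- z * SE_est, so width = 2 * z * SE_est = 2 * 1.96 * 5.071032
Width = 19.8784

19.8784


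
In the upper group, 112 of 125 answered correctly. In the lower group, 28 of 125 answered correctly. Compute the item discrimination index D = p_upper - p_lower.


p_upper = 112/125 = 0.896
p_lower = 28/125 = 0.224
D = 0.896 - 0.224 = 0.672

0.672


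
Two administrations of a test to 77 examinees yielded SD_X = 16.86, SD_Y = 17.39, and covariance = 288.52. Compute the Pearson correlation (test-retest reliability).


r = cov(X,Y) / (SD_X * SD_Y)
r = 288.52 / (16.86 * 17.39)
r = 288.52 / 293.1954
r = 0.9841

0.9841


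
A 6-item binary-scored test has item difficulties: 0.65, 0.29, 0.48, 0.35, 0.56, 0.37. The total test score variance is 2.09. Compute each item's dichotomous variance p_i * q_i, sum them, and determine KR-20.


For each item, compute p_i * q_i:
  Item 1: 0.65 * 0.35 = 0.2275
  Item 2: 0.29 * 0.71 = 0.2059
  Item 3: 0.48 * 0.52 = 0.2496
  Item 4: 0.35 * 0.65 = 0.2275
  Item 5: 0.56 * 0.44 = 0.2464
  Item 6: 0.37 * 0.63 = 0.2331
Sum(p_i * q_i) = 0.2275 + 0.2059 + 0.2496 + 0.2275 + 0.2464 + 0.2331 = 1.39
KR-20 = (k/(k-1)) * (1 - Sum(p_i*q_i) / Var_total)
= (6/5) * (1 - 1.39/2.09)
= 1.2 * 0.3349
KR-20 = 0.4019

0.4019


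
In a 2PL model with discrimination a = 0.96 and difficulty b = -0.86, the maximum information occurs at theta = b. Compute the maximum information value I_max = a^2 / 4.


For 2PL, max info at theta = b = -0.86
I_max = a^2 / 4 = 0.96^2 / 4
= 0.9216 / 4
I_max = 0.2304

0.2304


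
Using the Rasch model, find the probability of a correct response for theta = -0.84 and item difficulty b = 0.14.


theta - b = -0.84 - 0.14 = -0.98
exp(-(theta - b)) = exp(0.98) = 2.6645
P = 1 / (1 + 2.6645)
P = 0.2729

0.2729


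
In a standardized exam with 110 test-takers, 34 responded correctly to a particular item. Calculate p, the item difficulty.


Item difficulty p = number correct / total examinees
p = 34 / 110
p = 0.3091

0.3091


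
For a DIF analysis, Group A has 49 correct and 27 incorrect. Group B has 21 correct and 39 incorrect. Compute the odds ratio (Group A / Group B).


Odds_A = 49/27 = 1.8148
Odds_B = 21/39 = 0.5385
OR = Odds_A / Odds_B = 1.8148 / 0.5385
Exactly, OR = (49 * 39) / (27 * 21) = 1911 / 567
OR = 3.3704

3.3704


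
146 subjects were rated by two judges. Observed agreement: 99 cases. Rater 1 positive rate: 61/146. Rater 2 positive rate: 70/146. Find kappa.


P_o = 99/146 = 0.678082
P_e = (61*70 + 85*76) / 21316 = 0.503378
kappa = (P_o - P_e) / (1 - P_e)
kappa = (0.678082 - 0.503378) / (1 - 0.503378)
kappa = 0.3518

0.3518


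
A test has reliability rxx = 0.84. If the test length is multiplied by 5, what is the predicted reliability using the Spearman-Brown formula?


r_new = (n * rxx) / (1 + (n-1) * rxx)
r_new = (5 * 0.84) / (1 + 4 * 0.84)
r_new = 4.2 / 4.36
r_new = 0.9633

0.9633


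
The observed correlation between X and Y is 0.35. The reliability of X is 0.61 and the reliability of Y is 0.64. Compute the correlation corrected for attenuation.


r_corrected = rxy / sqrt(rxx * ryy)
= 0.35 / sqrt(0.61 * 0.64)
= 0.35 / sqrt(0.3904)
= 0.35 / 0.62482
r_corrected = 0.5602

0.5602


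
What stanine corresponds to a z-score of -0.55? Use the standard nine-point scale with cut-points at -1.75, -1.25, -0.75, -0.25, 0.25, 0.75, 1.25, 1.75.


Stanine boundaries: [-1.75, -1.25, -0.75, -0.25, 0.25, 0.75, 1.25, 1.75]
z = -0.55
Check each boundary:
  z >= -1.75 -> could be stanine 2
  z >= -1.25 -> could be stanine 3
  z >= -0.75 -> could be stanine 4
  z < -0.25
  z < 0.25
  z < 0.75
  z < 1.25
  z < 1.75
Highest qualifying boundary gives stanine = 4

4


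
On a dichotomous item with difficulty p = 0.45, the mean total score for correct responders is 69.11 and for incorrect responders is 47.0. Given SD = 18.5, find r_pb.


q = 1 - p = 0.55
rpb = ((M1 - M0) / SD) * sqrt(p * q)
rpb = ((69.11 - 47.0) / 18.5) * sqrt(0.45 * 0.55)
rpb = 0.5946

0.5946


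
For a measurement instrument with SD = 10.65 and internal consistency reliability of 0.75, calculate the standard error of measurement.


SEM = SD * sqrt(1 - rxx)
SEM = 10.65 * sqrt(1 - 0.75)
SEM = 10.65 * sqrt(0.25) = 10.65 * 0.5
SEM = 5.325

5.325


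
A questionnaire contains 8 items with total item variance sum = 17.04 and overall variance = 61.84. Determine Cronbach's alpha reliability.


alpha = (k/(k-1)) * (1 - sum(si^2)/s_total^2)
= (8/7) * (1 - 17.04/61.84)
alpha = 0.8279

0.8279


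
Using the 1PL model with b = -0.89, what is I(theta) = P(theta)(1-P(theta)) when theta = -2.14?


P = 1/(1+exp(-(-2.14--0.89))) = 0.2227
I = P*(1-P) = 0.2227 * 0.7773
I = 0.1731

0.1731


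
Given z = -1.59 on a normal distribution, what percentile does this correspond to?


CDF(z) = 0.5 * (1 + erf(z/sqrt(2)))
erf(-1.1243) = -0.8882
CDF = 0.0559
Percentile rank = 0.0559 * 100 = 5.59

5.59


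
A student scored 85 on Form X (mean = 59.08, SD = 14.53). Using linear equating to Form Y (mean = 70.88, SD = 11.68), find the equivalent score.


slope = SD_Y / SD_X = 11.68 / 14.53 ~ 0.8039
intercept = mean_Y - slope * mean_X = 70.88 - (11.68 / 14.53) * 59.08 ~ 23.3883
Y = slope * X + intercept. To avoid rounding drift from the rounded slope/intercept, evaluate the equivalent form Y = mean_Y + SD_Y * (X - mean_X) / SD_X at full precision:
Y = 70.88 + 11.68 * (85 - 59.08) / 14.53
Y = 70.88 + 11.68 * 25.92 / 14.53
Y = 70.88 + 302.7456 / 14.53
Y = 70.88 + 20.8359
Y = 91.7159

91.7159


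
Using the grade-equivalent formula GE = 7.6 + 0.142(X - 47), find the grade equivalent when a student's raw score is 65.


raw - median = 65 - 47 = 18
slope * diff = 0.142 * 18 = 2.556
GE = 7.6 + 2.556
GE = 10.156

10.156


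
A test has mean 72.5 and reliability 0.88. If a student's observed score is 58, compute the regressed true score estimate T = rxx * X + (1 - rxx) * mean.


T_est = rxx * X + (1 - rxx) * mean
T_est = 0.88 * 58 + 0.12 * 72.5
T_est = 51.04 + 8.7
T_est = 59.74

59.74


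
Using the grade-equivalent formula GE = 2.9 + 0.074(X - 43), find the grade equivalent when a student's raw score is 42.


raw - median = 42 - 43 = -1
slope * diff = 0.074 * -1 = -0.074
GE = 2.9 + -0.074
GE = 2.826

2.826


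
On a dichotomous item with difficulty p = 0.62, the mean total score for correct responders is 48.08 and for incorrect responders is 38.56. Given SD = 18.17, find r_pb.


q = 1 - p = 0.38
rpb = ((M1 - M0) / SD) * sqrt(p * q)
rpb = ((48.08 - 38.56) / 18.17) * sqrt(0.62 * 0.38)
rpb = 0.2543

0.2543


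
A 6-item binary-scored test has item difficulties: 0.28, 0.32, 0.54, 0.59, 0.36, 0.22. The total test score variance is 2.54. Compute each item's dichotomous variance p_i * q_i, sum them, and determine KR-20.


For each item, compute p_i * q_i:
  Item 1: 0.28 * 0.72 = 0.2016
  Item 2: 0.32 * 0.68 = 0.2176
  Item 3: 0.54 * 0.46 = 0.2484
  Item 4: 0.59 * 0.41 = 0.2419
  Item 5: 0.36 * 0.64 = 0.2304
  Item 6: 0.22 * 0.78 = 0.1716
Sum(p_i * q_i) = 0.2016 + 0.2176 + 0.2484 + 0.2419 + 0.2304 + 0.1716 = 1.3115
KR-20 = (k/(k-1)) * (1 - Sum(p_i*q_i) / Var_total)
= (6/5) * (1 - 1.3115/2.54)
= 1.2 * 0.4837
KR-20 = 0.5804

0.5804


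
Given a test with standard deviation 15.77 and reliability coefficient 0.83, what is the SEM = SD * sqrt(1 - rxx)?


SEM = SD * sqrt(1 - rxx)
SEM = 15.77 * sqrt(1 - 0.83)
SEM = 15.77 * sqrt(0.17) = 15.77 * 0.412311
SEM = 6.5021

6.5021


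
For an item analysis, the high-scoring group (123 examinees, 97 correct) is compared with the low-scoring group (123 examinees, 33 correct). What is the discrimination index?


p_upper = 97/123 = 0.7886
p_lower = 33/123 = 0.2683
D = 0.7886 - 0.2683 = 0.5203

0.5203


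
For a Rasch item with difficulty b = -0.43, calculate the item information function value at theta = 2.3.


P = 1/(1+exp(-(2.3--0.43))) = 0.9388
I = P*(1-P) = 0.9388 * 0.0612
I = 0.0575

0.0575


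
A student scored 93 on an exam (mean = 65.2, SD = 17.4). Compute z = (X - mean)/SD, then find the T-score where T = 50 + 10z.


z = (X - mean) / SD = (93 - 65.2) / 17.4
z = 27.8 / 17.4
z = 1.5977
T-score = T = 50 + 10z
Carry z at full precision (z = 27.8 / 17.4) into the conversion:
T-score = 50 + 10 * (27.8 / 17.4) = 50 + 278 / 17.4
T-score = 50 + 15.977
T-score = 65.977

65.977


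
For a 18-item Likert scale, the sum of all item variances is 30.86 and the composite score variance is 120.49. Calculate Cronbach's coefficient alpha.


alpha = (k/(k-1)) * (1 - sum(si^2)/s_total^2)
= (18/17) * (1 - 30.86/120.49)
alpha = 0.7876

0.7876


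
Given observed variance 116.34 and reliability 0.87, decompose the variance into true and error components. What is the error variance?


var_true = rxx * var_obs = 0.87 * 116.34 = 101.2158
var_error = var_obs - var_true
var_error = 116.34 - 101.2158
var_error = 15.1242

15.1242


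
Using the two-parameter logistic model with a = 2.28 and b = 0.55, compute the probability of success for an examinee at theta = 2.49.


a*(theta - b) = 2.28 * (2.49 - 0.55) = 4.4232
exp(-4.4232) = 0.012
P = 1 / (1 + 0.012)
P = 0.9881

0.9881
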